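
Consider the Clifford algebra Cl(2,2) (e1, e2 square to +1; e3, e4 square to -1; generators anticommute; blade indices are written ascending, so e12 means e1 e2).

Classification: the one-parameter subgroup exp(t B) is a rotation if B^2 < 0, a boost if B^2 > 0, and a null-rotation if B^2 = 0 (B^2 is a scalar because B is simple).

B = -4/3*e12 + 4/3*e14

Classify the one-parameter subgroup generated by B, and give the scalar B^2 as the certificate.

B^2 term by term: the squares give (-4/3)^2*(e12)^2 + (4/3)^2*(e14)^2 = 16/9*(-1) + 16/9*(+1) = 0 (each basis 2-blade squares to minus the product of its generators' squares); cross terms between blades sharing an index anticommute and cancel. So B^2 = 0.
Answer: null-rotation, certificate B^2 = 0. No conjugation can change B^2 = 0; the sign gives the class.


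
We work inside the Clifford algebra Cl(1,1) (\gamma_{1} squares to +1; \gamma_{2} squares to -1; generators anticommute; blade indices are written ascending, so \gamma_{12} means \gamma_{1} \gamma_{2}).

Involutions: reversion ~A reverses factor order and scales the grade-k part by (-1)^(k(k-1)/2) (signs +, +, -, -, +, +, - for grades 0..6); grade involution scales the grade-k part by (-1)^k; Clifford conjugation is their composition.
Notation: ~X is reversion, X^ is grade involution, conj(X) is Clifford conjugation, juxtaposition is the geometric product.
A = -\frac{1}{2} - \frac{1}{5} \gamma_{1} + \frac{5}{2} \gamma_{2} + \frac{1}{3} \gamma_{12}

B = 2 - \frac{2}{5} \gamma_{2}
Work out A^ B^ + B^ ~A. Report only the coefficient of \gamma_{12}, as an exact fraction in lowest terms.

first term: \frac{4}{15} \gamma_{1} - \frac{26}{5} \gamma_{2} + \frac{56}{75} \gamma_{12}
second term: -2 - \frac{8}{15} \gamma_{1} + \frac{24}{5} \gamma_{2} - \frac{44}{75} \gamma_{12}
Answer: \frac{4}{25}


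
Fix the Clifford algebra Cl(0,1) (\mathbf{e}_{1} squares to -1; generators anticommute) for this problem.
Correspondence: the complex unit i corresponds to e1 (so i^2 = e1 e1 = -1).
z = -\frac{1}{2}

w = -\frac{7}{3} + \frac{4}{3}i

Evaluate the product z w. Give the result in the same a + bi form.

In blades: z = -\frac{1}{2}, w = -\frac{7}{3} + \frac{4}{3} e_{1}.
Distribute z over w term by term (generator squares from the signature, products reordered to ascending indices): (-\frac{1}{2})*w = \frac{7}{6} - \frac{2}{3} e_{1}.
Sum: \frac{7}{6} - \frac{2}{3} e_{1}; translating back through the correspondence:
Answer: \frac{7}{6} - \frac{2}{3}i


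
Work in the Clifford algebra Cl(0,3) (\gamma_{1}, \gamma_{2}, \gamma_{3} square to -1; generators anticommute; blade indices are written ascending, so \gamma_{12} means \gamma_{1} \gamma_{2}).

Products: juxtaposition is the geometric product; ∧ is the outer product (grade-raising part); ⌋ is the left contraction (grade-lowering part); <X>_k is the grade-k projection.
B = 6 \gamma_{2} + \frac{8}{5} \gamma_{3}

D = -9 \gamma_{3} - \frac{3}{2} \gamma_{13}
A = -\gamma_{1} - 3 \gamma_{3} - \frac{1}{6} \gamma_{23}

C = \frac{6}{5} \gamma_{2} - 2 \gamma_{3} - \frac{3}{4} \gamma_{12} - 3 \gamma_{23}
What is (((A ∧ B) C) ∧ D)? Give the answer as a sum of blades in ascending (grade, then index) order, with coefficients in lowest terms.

step 1: -6 \gamma_{12} - \frac{8}{5} \gamma_{13} + 18 \gamma_{23}
step 2: \frac{99}{2} + 4 \gamma_{1} + 36 \gamma_{2} + \frac{108}{5} \gamma_{3} + \frac{24}{5} \gamma_{12} - \frac{63}{2} \gamma_{13} - \frac{6}{5} \gamma_{23} + \frac{348}{25} \gamma_{123}
step 3: -\frac{891}{2} \gamma_{3} - \frac{441}{4} \gamma_{13} - 324 \gamma_{23} + \frac{54}{5} \gamma_{123}
Answer: -\frac{891}{2} \gamma_{3} - \frac{441}{4} \gamma_{13} - 324 \gamma_{23} + \frac{54}{5} \gamma_{123}


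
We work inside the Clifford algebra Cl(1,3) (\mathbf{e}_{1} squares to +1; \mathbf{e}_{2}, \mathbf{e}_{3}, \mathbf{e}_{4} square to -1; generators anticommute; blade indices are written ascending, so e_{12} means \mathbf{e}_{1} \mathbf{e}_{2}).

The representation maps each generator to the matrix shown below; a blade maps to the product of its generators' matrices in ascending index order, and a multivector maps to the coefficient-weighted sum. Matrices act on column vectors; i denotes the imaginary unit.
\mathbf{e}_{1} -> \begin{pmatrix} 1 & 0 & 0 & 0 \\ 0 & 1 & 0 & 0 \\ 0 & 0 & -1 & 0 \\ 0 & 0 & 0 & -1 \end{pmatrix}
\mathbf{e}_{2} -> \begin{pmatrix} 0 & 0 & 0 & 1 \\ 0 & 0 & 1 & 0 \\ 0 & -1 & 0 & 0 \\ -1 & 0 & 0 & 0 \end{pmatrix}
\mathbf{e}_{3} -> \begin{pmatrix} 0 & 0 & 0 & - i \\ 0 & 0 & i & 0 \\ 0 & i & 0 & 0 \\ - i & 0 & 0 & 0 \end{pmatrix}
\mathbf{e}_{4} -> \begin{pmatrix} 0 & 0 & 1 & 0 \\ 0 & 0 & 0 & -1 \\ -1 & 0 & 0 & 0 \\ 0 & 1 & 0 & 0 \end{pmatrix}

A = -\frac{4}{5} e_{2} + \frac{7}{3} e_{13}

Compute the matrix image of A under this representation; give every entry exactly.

Bivector images (products of the table entries): rho(e_{13}) = rho(\mathbf{e}_{1})rho(\mathbf{e}_{3}) = \begin{pmatrix} 0 & 0 & 0 & - i \\ 0 & 0 & i & 0 \\ 0 & - i & 0 & 0 \\ i & 0 & 0 & 0 \end{pmatrix}.
M = (-\frac{4}{5})*rho(e_{2}) + (\frac{7}{3})*rho(e_{13}), summed entrywise:
Answer: \begin{pmatrix} 0 & 0 & 0 & - \frac{4}{5} - \frac{7 i}{3} \\ 0 & 0 & - \frac{4}{5} + \frac{7 i}{3} & 0 \\ 0 & \frac{4}{5} - \frac{7 i}{3} & 0 & 0 \\ \frac{4}{5} + \frac{7 i}{3} & 0 & 0 & 0 \end{pmatrix}


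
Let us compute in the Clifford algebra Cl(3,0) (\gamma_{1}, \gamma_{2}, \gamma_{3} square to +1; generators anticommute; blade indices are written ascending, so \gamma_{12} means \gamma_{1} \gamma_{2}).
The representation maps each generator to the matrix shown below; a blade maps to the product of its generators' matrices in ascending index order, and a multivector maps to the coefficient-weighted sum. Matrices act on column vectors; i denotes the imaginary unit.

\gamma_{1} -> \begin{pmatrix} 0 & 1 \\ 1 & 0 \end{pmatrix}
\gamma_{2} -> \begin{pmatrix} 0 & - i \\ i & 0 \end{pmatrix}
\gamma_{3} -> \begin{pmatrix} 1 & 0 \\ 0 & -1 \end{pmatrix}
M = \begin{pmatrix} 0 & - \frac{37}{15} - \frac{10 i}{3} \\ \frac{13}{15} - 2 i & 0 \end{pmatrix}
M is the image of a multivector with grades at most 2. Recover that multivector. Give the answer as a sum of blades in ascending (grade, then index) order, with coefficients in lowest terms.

Method: 1, rho(\gamma_{1}), rho(\gamma_{2}), rho(\gamma_{3}) form a trace-orthogonal basis of the 2x2 complex matrices (tr(X Y) = 2 if X = Y, else 0), so M = m0*1 + m1*rho(\gamma_{1}) + m2*rho(\gamma_{2}) + m3*rho(\gamma_{3}) with m0 = tr(M)/2 = 0, m1 = tr(M rho(\gamma_{1}))/2 = - \frac{4}{5} - \frac{8 i}{3}, m2 = tr(M rho(\gamma_{2}))/2 = \frac{2}{3} - \frac{5 i}{3}, m3 = tr(M rho(\gamma_{3}))/2 = 0.
Multiplying table entries, the bivector images are rho(\gamma_{12}) = i*rho(\gamma_{3}), rho(\gamma_{13}) = -i*rho(\gamma_{2}), rho(\gamma_{23}) = i*rho(\gamma_{1}); with real blade coefficients the real parts of m0..m3 are the coefficients of 1, \gamma_{1}, \gamma_{2}, \gamma_{3} and the imaginary parts give the bivectors (\gamma_{23}: Im m1, \gamma_{13}: -Im m2, \gamma_{12}: Im m3).
Answer: -\frac{4}{5} \gamma_{1} + \frac{2}{3} \gamma_{2} + \frac{5}{3} \gamma_{13} - \frac{8}{3} \gamma_{23}


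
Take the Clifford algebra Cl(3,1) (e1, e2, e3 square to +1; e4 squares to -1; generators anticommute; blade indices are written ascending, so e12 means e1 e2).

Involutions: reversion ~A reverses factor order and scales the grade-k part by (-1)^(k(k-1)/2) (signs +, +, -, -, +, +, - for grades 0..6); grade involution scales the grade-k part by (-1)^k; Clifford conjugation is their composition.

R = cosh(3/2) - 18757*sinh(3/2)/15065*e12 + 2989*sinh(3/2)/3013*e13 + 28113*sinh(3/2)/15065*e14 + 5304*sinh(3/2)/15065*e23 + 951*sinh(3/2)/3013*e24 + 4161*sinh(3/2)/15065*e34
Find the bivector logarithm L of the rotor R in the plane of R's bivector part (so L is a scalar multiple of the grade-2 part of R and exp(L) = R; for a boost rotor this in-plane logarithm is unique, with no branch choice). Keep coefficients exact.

The scalar part of R is cosh(3/2), so cosh pins the rapidity up to sign — the sign comes from the bivector part; dividing that part by sinh of the rapidity yields the plane, and the in-plane L = rapidity * plane is unique because the two sign choices cancel.
Concretely: cosh(rapidity) = cosh(3/2) gives rapidity = ±3/2, and since rapidity/sinh(rapidity) is even the sign is immaterial: L = (rapidity/sinh(rapidity)) * <R>_2 = (3/(2*sinh(3/2))) * <R>_2.
Answer: -56271/30130*e12 + 8967/6026*e13 + 84339/30130*e14 + 7956/15065*e23 + 2853/6026*e24 + 12483/30130*e34


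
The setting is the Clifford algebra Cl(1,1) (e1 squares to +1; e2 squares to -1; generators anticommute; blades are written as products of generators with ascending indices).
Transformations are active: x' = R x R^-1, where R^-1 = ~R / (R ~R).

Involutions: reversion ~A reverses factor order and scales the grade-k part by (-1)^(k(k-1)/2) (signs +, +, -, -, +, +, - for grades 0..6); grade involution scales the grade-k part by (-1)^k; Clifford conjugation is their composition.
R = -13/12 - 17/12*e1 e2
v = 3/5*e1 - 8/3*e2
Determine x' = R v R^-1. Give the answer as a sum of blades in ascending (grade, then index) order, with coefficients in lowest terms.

~R = -13/12 + 17/12*e1 e2, and R ~R = -5/6, so R^-1 = ~R / (-5/6).
R v = -797/180*e1 + 673/180*e2
Answer: -10901/900*e1 + 11149/900*e2


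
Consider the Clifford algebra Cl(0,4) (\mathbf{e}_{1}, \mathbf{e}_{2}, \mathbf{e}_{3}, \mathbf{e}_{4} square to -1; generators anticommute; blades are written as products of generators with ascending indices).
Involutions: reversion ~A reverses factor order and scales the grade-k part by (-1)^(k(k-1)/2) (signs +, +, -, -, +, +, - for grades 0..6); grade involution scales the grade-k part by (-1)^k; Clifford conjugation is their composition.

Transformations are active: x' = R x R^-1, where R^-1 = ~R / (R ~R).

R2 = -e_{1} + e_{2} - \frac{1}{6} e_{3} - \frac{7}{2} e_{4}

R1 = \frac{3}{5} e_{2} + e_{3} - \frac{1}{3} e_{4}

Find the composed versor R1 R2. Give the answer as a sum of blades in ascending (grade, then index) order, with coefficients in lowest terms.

Distribute over the terms of R1 (each basis-blade product reordered to ascending indices, repeated generators contracted through their squares):
(\frac{3}{5} e_{2}) R2 = -\frac{3}{5} + \frac{3}{5} e_{1} e_{2} - \frac{1}{10} e_{2} e_{3} - \frac{21}{10} e_{2} e_{4}
(e_{3}) R2 = \frac{1}{6} + e_{1} e_{3} - e_{2} e_{3} - \frac{7}{2} e_{3} e_{4}
(-\frac{1}{3} e_{4}) R2 = -\frac{7}{6} - \frac{1}{3} e_{1} e_{4} + \frac{1}{3} e_{2} e_{4} - \frac{1}{18} e_{3} e_{4}
Summing the partial products and collecting blades:
Answer: -\frac{8}{5} + \frac{3}{5} e_{1} e_{2} + e_{1} e_{3} - \frac{1}{3} e_{1} e_{4} - \frac{11}{10} e_{2} e_{3} - \frac{53}{30} e_{2} e_{4} - \frac{32}{9} e_{3} e_{4}


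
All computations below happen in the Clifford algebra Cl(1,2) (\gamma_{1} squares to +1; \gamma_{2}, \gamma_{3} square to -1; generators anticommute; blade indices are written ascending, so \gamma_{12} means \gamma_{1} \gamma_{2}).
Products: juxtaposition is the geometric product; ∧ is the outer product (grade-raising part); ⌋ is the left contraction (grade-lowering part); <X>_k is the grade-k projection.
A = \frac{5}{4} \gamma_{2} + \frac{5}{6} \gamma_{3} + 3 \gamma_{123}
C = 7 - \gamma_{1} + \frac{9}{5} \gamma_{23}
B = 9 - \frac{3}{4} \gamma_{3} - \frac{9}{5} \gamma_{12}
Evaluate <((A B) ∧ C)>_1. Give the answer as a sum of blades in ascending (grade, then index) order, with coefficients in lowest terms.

step 1: \frac{5}{8} - \frac{9}{4} \gamma_{1} + \frac{45}{4} \gamma_{2} + \frac{21}{10} \gamma_{3} + \frac{9}{4} \gamma_{12} - \frac{15}{16} \gamma_{23} + \frac{51}{2} \gamma_{123}
step 2: \frac{35}{8} - \frac{131}{8} \gamma_{1} + \frac{315}{4} \gamma_{2} + \frac{147}{10} \gamma_{3} + 27 \gamma_{12} + \frac{21}{10} \gamma_{13} - \frac{87}{16} \gamma_{23} + \frac{14031}{80} \gamma_{123}
step 3: -\frac{131}{8} \gamma_{1} + \frac{315}{4} \gamma_{2} + \frac{147}{10} \gamma_{3}
Answer: -\frac{131}{8} \gamma_{1} + \frac{315}{4} \gamma_{2} + \frac{147}{10} \gamma_{3}


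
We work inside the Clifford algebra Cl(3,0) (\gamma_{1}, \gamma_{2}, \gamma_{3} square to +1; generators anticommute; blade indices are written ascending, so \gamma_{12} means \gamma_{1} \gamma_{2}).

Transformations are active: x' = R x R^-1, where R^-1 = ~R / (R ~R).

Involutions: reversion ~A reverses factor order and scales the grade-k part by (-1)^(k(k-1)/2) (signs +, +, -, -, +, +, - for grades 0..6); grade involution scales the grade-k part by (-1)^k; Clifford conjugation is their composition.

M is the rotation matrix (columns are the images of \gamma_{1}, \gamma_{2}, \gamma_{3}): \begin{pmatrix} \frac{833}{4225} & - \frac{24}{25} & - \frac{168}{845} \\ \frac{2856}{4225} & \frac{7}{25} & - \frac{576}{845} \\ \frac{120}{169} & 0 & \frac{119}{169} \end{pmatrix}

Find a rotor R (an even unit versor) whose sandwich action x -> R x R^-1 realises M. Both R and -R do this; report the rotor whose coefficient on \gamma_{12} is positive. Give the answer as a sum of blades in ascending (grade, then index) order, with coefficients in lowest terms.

Method: write R = a + b12*\gamma_{12} + b13*\gamma_{13} + b23*\gamma_{23} with a^2 + b12^2 + b13^2 + b23^2 = 1 (so R^-1 = ~R). Expanding the columns R e_j ~R gives tr M = 4a^2 - 1 and, from the antisymmetric part, M21 - M12 = -4a*b12, M13 - M31 = 4a*b13, M32 - M23 = -4a*b23.
Here tr M = \frac{4991}{4225}, so a^2 = (1 + tr M)/4 = \frac{2304}{4225} and a = ±\frac{48}{65}. Taking a = \frac{48}{65}: M21 - M12 = \frac{6912}{4225}, M13 - M31 = -\frac{768}{845}, M32 - M23 = \frac{576}{845}, giving b12 = -\frac{36}{65}, b13 = -\frac{4}{13}, b23 = -\frac{3}{13}, i.e. R = \frac{48}{65} - \frac{36}{65} \gamma_{12} - \frac{4}{13} \gamma_{13} - \frac{3}{13} \gamma_{23}.
Its \gamma_{12} coefficient is negative, so report the other preimage -R.
Answer: -\frac{48}{65} + \frac{36}{65} \gamma_{12} + \frac{4}{13} \gamma_{13} + \frac{3}{13} \gamma_{23}. Note: both R and -R realise this M (trace \frac{4991}{4225}); the covering map identifies them, and the \gamma_{12}-coefficient sign is the tie-breaker.


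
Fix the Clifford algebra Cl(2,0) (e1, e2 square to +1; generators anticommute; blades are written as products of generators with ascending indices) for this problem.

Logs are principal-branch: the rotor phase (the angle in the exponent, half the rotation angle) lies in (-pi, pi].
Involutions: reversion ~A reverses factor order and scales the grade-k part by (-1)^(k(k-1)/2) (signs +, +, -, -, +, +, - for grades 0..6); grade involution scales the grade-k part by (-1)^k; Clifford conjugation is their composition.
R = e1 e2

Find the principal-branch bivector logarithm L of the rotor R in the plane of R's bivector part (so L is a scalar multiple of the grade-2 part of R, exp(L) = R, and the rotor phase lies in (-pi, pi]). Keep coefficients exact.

The scalar part of R is 0, and that scalar determines the rotor phase on the principal branch; recovering the unit plane as bivector-part over sine of the phase gives L = phase * plane.
Concretely: cos(phase) = 0 gives phase = ±pi/2, and since phase/sin(phase) is even the sign is immaterial: L = (phase/sin(phase)) * <R>_2 = (pi/2) * <R>_2.
Answer: pi/2*e1 e2


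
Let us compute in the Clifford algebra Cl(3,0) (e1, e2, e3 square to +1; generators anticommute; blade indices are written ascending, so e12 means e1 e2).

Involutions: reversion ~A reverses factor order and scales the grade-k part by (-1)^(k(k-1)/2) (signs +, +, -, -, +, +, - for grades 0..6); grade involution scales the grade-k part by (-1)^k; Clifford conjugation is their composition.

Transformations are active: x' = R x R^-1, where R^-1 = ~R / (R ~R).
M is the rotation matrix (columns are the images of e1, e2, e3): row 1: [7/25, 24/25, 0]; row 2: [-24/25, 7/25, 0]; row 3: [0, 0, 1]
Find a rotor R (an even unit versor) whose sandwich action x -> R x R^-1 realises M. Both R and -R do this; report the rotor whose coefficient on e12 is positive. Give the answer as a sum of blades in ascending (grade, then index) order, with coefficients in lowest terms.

Method: write R = a + b12*e12 + b13*e13 + b23*e23 with a^2 + b12^2 + b13^2 + b23^2 = 1 (so R^-1 = ~R). Expanding the columns R e_j ~R gives tr M = 4a^2 - 1 and, from the antisymmetric part, M21 - M12 = -4a*b12, M13 - M31 = 4a*b13, M32 - M23 = -4a*b23.
Here tr M = 39/25, so a^2 = (1 + tr M)/4 = 16/25 and a = ±4/5. Taking a = 4/5: M21 - M12 = -48/25, M13 - M31 = 0, M32 - M23 = 0, giving b12 = 3/5, b13 = 0, b23 = 0, i.e. R = 4/5 + 3/5*e12.
Its e12 coefficient is already positive.
Answer: 4/5 + 3/5*e12. Why the constraint matters: R and -R act identically through the sandwich — M has trace 39/25 either way — so only the sign condition on e12 picks one of the two preimages.


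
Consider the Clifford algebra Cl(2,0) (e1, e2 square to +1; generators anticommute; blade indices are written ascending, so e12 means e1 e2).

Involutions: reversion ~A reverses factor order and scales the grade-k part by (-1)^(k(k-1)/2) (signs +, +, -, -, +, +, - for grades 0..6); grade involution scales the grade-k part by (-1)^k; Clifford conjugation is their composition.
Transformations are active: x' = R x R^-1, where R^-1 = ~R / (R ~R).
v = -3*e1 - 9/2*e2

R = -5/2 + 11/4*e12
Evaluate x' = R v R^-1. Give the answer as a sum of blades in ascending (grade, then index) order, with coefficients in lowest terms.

~R = -5/2 - 11/4*e12, and R ~R = 221/16, so R^-1 = ~R / (221/16).
R v = -39/8*e1 + 39/2*e2
Answer: 81/17*e1 - 87/34*e2


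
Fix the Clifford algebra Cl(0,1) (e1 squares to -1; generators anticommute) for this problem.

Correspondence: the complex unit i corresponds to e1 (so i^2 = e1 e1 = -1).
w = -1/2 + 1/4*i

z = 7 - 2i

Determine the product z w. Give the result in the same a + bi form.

In blades: z = 7 - 2*e1, w = -1/2 + 1/4*e1.
Distribute z over w term by term (generator squares from the signature, products reordered to ascending indices): (7)*w = -7/2 + 7/4*e1; (-2*e1)*w = 1/2 + e1.
Sum: -3 + 11/4*e1; translating back through the correspondence:
Answer: -3 + 11/4*i


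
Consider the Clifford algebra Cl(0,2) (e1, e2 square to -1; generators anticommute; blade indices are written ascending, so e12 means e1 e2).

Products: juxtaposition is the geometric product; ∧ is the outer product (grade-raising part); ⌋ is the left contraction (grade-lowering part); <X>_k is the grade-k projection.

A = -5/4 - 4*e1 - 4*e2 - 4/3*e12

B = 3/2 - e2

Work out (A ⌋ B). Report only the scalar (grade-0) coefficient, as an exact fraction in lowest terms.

step 1: -47/8 + 5/4*e2
Answer: -47/8


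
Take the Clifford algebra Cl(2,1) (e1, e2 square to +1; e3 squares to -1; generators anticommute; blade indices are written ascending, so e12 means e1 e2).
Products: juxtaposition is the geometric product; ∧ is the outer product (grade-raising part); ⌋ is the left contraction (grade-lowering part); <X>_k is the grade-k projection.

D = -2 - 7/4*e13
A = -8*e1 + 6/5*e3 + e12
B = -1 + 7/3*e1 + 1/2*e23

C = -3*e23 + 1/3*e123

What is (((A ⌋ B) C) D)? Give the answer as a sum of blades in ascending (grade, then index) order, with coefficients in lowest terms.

step 1: -56/3 + 3/5*e2
step 2: -9/5*e3 - 1/5*e13 + 56*e23 - 56/9*e123
step 3: 7/20 + 63/20*e1 - 98/9*e2 + 18/5*e3 + 98*e12 + 2/5*e13 - 112*e23 + 112/9*e123
Answer: 7/20 + 63/20*e1 - 98/9*e2 + 18/5*e3 + 98*e12 + 2/5*e13 - 112*e23 + 112/9*e123


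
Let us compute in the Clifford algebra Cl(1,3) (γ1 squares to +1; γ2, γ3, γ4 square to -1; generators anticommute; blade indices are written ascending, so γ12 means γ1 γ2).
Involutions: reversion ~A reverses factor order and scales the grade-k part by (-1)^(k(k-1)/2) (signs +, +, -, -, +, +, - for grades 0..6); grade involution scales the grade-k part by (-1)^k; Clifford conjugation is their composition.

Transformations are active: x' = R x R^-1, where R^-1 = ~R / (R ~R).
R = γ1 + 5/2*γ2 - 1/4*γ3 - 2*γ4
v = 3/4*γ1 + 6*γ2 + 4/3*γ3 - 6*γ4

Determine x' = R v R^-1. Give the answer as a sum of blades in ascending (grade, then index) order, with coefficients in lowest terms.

~R = γ1 + 5/2*γ2 - 1/4*γ3 - 2*γ4, and R ~R = -149/16, so R^-1 = ~R / (-149/16).
R v = -311/12 + 33/8*γ12 + 73/48*γ13 - 9/2*γ14 + 29/6*γ23 - 3*γ24 + 25/6*γ34
Answer: 8611/1788*γ1 + 3538/447*γ2 - 406/149*γ3 - 2294/447*γ4


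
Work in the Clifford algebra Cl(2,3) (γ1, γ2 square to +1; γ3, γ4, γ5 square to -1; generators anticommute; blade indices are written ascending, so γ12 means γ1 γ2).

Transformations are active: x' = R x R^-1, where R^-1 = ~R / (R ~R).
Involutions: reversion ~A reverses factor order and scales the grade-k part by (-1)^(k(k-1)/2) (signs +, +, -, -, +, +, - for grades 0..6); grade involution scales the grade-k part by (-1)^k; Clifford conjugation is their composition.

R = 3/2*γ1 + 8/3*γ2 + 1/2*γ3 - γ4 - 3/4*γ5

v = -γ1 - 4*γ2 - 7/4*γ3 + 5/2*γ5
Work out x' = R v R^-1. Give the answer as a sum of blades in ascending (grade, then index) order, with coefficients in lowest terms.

~R = 3/2*γ1 + 8/3*γ2 + 1/2*γ3 - γ4 - 3/4*γ5, and R ~R = 1087/144, so R^-1 = ~R / (1087/144).
R v = -113/12 - 10/3*γ12 - 17/8*γ13 - γ14 + 3*γ15 - 8/3*γ23 - 4*γ24 + 11/3*γ25 - 7/4*γ34 - 1/16*γ35 - 5/2*γ45
Answer: -2981/1087*γ1 - 2884/1087*γ2 + 2185/4348*γ3 + 2712/1087*γ4 - 1367/2174*γ5


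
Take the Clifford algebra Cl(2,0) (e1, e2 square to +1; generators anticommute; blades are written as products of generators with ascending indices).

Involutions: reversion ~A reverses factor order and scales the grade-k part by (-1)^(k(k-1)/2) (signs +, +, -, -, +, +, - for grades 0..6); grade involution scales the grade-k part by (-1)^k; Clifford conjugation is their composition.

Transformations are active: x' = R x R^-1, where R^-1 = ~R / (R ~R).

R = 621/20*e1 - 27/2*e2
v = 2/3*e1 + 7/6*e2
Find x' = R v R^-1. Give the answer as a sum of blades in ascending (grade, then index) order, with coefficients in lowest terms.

~R = 621/20*e1 - 27/2*e2, and R ~R = 458541/400, so R^-1 = ~R / (458541/400).
R v = 99/20 + 1809/40*e1 e2
Answer: -752/1887*e1 - 4843/3774*e2


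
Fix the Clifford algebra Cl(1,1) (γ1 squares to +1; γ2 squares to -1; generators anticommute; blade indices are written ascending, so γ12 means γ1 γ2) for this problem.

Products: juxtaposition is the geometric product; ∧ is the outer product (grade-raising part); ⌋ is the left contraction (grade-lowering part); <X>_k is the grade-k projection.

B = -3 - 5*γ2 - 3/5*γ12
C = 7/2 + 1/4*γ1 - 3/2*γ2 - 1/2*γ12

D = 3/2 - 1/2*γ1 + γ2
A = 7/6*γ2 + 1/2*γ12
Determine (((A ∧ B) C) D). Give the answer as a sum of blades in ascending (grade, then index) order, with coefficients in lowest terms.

step 1: -7/2*γ2 - 3/2*γ12
step 2: -9/2 - 1/2*γ1 - 95/8*γ2 - 35/8*γ12
step 3: 43/8 + 47/8*γ1 - 49/2*γ2 - 13*γ12
Answer: 43/8 + 47/8*γ1 - 49/2*γ2 - 13*γ12


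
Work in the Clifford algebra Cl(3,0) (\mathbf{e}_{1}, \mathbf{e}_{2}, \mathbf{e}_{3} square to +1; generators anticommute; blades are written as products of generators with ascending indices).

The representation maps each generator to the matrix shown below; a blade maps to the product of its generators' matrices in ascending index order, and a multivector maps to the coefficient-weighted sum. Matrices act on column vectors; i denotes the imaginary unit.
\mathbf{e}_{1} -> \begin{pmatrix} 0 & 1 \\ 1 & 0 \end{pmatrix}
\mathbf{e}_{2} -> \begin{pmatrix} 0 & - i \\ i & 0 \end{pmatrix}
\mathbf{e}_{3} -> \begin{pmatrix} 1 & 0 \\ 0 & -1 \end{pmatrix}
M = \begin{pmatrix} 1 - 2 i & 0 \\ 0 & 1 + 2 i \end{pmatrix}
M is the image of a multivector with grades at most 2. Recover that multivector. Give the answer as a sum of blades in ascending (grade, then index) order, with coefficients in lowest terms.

Method: 1, rho(e_{1}), rho(e_{2}), rho(e_{3}) form a trace-orthogonal basis of the 2x2 complex matrices (tr(X Y) = 2 if X = Y, else 0), so M = m0*1 + m1*rho(e_{1}) + m2*rho(e_{2}) + m3*rho(e_{3}) with m0 = tr(M)/2 = 1, m1 = tr(M rho(e_{1}))/2 = 0, m2 = tr(M rho(e_{2}))/2 = 0, m3 = tr(M rho(e_{3}))/2 = - 2 i.
Multiplying table entries, the bivector images are rho(e_{1} e_{2}) = i*rho(e_{3}), rho(e_{1} e_{3}) = -i*rho(e_{2}), rho(e_{2} e_{3}) = i*rho(e_{1}); with real blade coefficients the real parts of m0..m3 are the coefficients of 1, e_{1}, e_{2}, e_{3} and the imaginary parts give the bivectors (e_{2} e_{3}: Im m1, e_{1} e_{3}: -Im m2, e_{1} e_{2}: Im m3).
Answer: 1 - 2 e_{1} e_{2}


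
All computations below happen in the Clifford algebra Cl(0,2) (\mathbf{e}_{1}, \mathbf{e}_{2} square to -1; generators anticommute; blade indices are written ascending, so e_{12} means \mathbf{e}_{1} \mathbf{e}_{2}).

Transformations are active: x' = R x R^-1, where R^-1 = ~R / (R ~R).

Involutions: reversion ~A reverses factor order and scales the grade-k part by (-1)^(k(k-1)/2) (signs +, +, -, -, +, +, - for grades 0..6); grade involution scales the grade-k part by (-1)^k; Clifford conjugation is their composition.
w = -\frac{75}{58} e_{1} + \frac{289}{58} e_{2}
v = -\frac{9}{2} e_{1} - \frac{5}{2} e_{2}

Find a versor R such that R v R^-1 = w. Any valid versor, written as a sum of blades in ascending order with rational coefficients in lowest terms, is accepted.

A norm check does it: q(v) = q(w) = -\frac{53}{2}, hence R = v + w = -\frac{168}{29} e_{1} + \frac{72}{29} e_{2} realises the map — parallel part kept, (v - w)/2 negated, v carried to w.
Answer: -\frac{168}{29} e_{1} + \frac{72}{29} e_{2}


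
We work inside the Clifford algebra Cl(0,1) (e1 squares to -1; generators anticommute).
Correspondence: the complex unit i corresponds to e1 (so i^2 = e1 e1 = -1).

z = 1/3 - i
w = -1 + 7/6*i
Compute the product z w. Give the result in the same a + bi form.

In blades: z = 1/3 - e1, w = -1 + 7/6*e1.
Distribute z over w term by term (generator squares from the signature, products reordered to ascending indices): (1/3)*w = -1/3 + 7/18*e1; (-e1)*w = 7/6 + e1.
Sum: 5/6 + 25/18*e1; translating back through the correspondence:
Answer: 5/6 + 25/18*i


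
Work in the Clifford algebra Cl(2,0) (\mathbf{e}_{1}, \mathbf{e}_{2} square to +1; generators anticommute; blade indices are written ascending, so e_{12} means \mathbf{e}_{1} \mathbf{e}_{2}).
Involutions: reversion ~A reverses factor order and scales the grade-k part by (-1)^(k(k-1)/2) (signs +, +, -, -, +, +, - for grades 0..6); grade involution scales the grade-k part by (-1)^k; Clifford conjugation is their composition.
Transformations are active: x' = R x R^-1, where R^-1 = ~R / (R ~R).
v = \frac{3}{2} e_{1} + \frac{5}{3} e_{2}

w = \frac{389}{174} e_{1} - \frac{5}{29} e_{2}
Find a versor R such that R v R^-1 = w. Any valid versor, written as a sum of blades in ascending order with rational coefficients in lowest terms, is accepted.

Construction: equal norms (both \frac{181}{36}) license R = v + w = \frac{325}{87} e_{1} + \frac{130}{87} e_{2} — nothing changes along that direction, while (v - w)/2 changes sign, so v maps onto w.
Answer: \frac{325}{87} e_{1} + \frac{130}{87} e_{2}


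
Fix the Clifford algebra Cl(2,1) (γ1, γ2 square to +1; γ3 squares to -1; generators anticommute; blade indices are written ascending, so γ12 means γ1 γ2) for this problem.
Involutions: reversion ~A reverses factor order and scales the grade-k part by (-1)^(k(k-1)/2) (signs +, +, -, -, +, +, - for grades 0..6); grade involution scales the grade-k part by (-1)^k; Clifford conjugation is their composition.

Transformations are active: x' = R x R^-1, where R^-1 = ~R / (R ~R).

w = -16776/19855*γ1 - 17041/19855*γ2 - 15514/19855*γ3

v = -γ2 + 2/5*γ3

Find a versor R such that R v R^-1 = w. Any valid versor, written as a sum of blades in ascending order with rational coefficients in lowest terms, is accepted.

Key observation: q(v) = q(w) = 21/25 (sandwiches preserve the norm), so R = v + w = -16776/19855*γ1 - 36896/19855*γ2 - 7572/19855*γ3 works whenever it is invertible — the component of v along it is kept and (v - w)/2 reverses, sending v to w.
Answer: -16776/19855*γ1 - 36896/19855*γ2 - 7572/19855*γ3


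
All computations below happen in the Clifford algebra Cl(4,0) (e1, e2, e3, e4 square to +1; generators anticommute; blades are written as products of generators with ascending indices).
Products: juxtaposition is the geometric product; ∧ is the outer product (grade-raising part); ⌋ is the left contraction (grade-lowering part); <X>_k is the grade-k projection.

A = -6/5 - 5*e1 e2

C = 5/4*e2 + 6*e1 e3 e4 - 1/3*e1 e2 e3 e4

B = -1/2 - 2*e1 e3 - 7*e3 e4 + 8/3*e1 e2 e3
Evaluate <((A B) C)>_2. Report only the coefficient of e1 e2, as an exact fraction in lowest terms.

step 1: 3/5 + 40/3*e3 + 5/2*e1 e2 + 12/5*e1 e3 - 10*e2 e3 + 42/5*e3 e4 - 16/5*e1 e2 e3 + 35*e1 e2 e3 e4
step 2: -35/3 - 1891/40*e1 + 843/4*e2 + 25/2*e3 - 232/15*e4 + 14/5*e1 e2 + 4*e1 e3 - 250/3*e1 e4 - 50/3*e2 e3 - 20*e2 e4 + 5/6*e3 e4 - 3*e1 e2 e3 - 580/9*e1 e2 e4 + 947/20*e1 e3 e4 - 9/2*e2 e3 e4 - 1/5*e1 e2 e3 e4
step 3: 14/5*e1 e2 + 4*e1 e3 - 250/3*e1 e4 - 50/3*e2 e3 - 20*e2 e4 + 5/6*e3 e4
Answer: 14/5


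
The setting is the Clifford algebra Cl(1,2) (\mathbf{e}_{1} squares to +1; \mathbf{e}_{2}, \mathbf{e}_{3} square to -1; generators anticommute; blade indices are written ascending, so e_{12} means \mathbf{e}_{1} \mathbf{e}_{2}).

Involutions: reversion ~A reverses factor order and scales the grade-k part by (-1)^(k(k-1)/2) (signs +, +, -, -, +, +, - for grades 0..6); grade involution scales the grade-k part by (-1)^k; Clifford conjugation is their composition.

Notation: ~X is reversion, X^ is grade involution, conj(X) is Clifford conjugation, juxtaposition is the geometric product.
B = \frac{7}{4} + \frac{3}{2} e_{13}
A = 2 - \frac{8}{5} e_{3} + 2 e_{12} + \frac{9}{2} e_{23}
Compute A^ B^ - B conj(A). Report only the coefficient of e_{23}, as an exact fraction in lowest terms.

first term: \frac{7}{2} + \frac{12}{5} e_{1} + \frac{14}{5} e_{3} - \frac{13}{4} e_{12} + 3 e_{13} + \frac{39}{8} e_{23}
second term: \frac{7}{2} - \frac{12}{5} e_{1} + \frac{14}{5} e_{3} - \frac{41}{4} e_{12} + 3 e_{13} - \frac{87}{8} e_{23}
Answer: \frac{63}{4}


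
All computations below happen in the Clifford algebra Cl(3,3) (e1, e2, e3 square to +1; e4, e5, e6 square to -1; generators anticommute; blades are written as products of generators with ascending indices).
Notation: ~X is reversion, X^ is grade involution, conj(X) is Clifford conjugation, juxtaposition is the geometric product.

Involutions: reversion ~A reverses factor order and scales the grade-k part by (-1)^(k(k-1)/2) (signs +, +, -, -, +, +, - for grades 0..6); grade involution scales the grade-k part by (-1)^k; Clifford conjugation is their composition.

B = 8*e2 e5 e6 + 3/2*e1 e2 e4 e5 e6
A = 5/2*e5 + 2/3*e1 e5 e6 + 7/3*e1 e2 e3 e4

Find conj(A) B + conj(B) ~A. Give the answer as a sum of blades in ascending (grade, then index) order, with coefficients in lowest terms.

first term: -16/3*e1 e2 - e2 e4 - 20*e2 e6 + 7/2*e3 e5 e6 - 15/4*e1 e2 e4 e6 + 56/3*e1 e3 e4 e5 e6
second term: -16/3*e1 e2 - e2 e4 + 20*e2 e6 + 7/2*e3 e5 e6 - 15/4*e1 e2 e4 e6 - 56/3*e1 e3 e4 e5 e6
Answer: -32/3*e1 e2 - 2*e2 e4 + 7*e3 e5 e6 - 15/2*e1 e2 e4 e6


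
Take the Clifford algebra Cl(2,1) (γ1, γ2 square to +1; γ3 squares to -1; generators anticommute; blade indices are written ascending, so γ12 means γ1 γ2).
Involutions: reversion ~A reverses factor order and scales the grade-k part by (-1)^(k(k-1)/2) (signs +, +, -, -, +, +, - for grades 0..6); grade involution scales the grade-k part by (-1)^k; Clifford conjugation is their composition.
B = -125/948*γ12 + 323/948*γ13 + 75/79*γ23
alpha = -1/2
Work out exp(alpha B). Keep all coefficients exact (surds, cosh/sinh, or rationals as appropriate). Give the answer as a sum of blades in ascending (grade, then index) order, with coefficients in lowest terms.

B^2 term by term: the squares give (-125/948)^2*(γ12)^2 + (323/948)^2*(γ13)^2 + (75/79)^2*(γ23)^2 = 15625/898704*(-1) + 104329/898704*(+1) + 5625/6241*(+1) = 1 (each basis 2-blade squares to minus the product of its generators' squares); cross terms between blades sharing an index anticommute and cancel. So B^2 = 1.
B^2 = 1 — hyperbolic case — the even/odd split gives cosh and sinh: l = 1, alpha*l = -1/2, so exp(alpha B) = cosh(-1/2) + (sinh(-1/2)/1)*B = cosh(1/2) + (-sinh(1/2))*B.
Answer: cosh(1/2) + 125*sinh(1/2)/948*γ12 - 323*sinh(1/2)/948*γ13 - 75*sinh(1/2)/79*γ23


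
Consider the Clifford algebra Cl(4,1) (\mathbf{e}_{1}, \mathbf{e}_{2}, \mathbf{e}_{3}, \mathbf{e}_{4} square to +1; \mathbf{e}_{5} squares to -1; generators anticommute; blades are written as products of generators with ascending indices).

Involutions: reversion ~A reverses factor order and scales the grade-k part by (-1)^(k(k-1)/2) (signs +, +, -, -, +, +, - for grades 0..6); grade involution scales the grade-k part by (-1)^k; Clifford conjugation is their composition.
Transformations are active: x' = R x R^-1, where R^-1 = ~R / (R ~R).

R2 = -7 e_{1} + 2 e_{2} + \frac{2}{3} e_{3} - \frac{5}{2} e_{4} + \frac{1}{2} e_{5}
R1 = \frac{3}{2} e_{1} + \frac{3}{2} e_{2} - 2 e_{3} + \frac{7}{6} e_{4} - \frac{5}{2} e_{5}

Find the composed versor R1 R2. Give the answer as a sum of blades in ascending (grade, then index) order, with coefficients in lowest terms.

Distribute over the terms of R1 (each basis-blade product reordered to ascending indices, repeated generators contracted through their squares):
(\frac{3}{2} e_{1}) R2 = -\frac{21}{2} + 3 e_{1} e_{2} + e_{1} e_{3} - \frac{15}{4} e_{1} e_{4} + \frac{3}{4} e_{1} e_{5}
(\frac{3}{2} e_{2}) R2 = 3 + \frac{21}{2} e_{1} e_{2} + e_{2} e_{3} - \frac{15}{4} e_{2} e_{4} + \frac{3}{4} e_{2} e_{5}
(-2 e_{3}) R2 = -\frac{4}{3} - 14 e_{1} e_{3} + 4 e_{2} e_{3} + 5 e_{3} e_{4} - e_{3} e_{5}
(\frac{7}{6} e_{4}) R2 = -\frac{35}{12} + \frac{49}{6} e_{1} e_{4} - \frac{7}{3} e_{2} e_{4} - \frac{7}{9} e_{3} e_{4} + \frac{7}{12} e_{4} e_{5}
(-\frac{5}{2} e_{5}) R2 = \frac{5}{4} - \frac{35}{2} e_{1} e_{5} + 5 e_{2} e_{5} + \frac{5}{3} e_{3} e_{5} - \frac{25}{4} e_{4} e_{5}
Summing the partial products and collecting blades:
Answer: -\frac{21}{2} + \frac{27}{2} e_{1} e_{2} - 13 e_{1} e_{3} + \frac{53}{12} e_{1} e_{4} - \frac{67}{4} e_{1} e_{5} + 5 e_{2} e_{3} - \frac{73}{12} e_{2} e_{4} + \frac{23}{4} e_{2} e_{5} + \frac{38}{9} e_{3} e_{4} + \frac{2}{3} e_{3} e_{5} - \frac{17}{3} e_{4} e_{5}


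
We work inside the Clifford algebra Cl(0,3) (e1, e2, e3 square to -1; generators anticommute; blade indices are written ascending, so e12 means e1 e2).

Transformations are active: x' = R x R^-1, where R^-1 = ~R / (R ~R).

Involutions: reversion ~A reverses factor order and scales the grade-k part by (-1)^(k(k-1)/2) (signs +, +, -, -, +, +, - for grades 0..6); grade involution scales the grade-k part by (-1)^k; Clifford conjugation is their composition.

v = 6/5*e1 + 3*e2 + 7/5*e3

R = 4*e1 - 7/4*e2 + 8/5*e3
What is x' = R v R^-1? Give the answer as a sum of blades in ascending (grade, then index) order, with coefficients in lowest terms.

~R = 4*e1 - 7/4*e2 + 8/5*e3, and R ~R = -8649/400, so R^-1 = ~R / (-8649/400).
R v = -179/100 + 141/10*e12 + 92/25*e13 - 29/4*e23
Answer: -23254/43245*e1 - 28453/8649*e2 - 49087/43245*e3


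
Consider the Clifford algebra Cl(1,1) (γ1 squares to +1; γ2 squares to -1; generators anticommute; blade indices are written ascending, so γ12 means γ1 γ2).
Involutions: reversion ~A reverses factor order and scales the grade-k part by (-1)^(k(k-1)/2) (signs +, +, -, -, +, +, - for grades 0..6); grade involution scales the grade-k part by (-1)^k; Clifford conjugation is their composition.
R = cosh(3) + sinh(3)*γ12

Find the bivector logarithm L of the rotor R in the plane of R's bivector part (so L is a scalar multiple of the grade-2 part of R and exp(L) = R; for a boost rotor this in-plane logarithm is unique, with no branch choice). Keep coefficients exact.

The scalar part of R is cosh(3), so cosh pins the rapidity up to sign — the sign comes from the bivector part; dividing that part by sinh of the rapidity yields the plane, and the in-plane L = rapidity * plane is unique because the two sign choices cancel.
Concretely: cosh(rapidity) = cosh(3) gives rapidity = ±3, and since rapidity/sinh(rapidity) is even the sign is immaterial: L = (rapidity/sinh(rapidity)) * <R>_2 = (3/sinh(3)) * <R>_2.
Answer: 3*γ12


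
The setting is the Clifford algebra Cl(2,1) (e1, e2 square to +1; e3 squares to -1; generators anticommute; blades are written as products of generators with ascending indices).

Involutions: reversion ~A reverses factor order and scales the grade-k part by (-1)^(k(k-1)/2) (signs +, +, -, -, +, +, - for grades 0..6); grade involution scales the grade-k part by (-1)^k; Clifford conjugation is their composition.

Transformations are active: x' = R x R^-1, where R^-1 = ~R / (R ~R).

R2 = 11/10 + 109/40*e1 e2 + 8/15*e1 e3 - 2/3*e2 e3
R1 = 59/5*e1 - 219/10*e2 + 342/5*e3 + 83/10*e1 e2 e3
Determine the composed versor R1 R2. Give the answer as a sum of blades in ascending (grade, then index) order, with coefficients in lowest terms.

Distribute over the terms of R1 (each basis-blade product reordered to ascending indices, repeated generators contracted through their squares):
(59/5*e1) R2 = 649/50*e1 + 6431/200*e2 + 472/75*e3 - 118/15*e1 e2 e3
(-219/10*e2) R2 = 23871/400*e1 - 2409/100*e2 + 73/5*e3 + 292/25*e1 e2 e3
(342/5*e3) R2 = 912/25*e1 - 228/5*e2 + 1881/25*e3 + 18639/100*e1 e2 e3
(83/10*e1 e2 e3) R2 = -83/15*e1 - 332/75*e2 - 9047/400*e3 + 913/100*e1 e2 e3
Summing the partial products and collecting blades:
Answer: 4973/48*e1 - 25177/600*e2 + 88219/1200*e3 + 598/3*e1 e2 e3


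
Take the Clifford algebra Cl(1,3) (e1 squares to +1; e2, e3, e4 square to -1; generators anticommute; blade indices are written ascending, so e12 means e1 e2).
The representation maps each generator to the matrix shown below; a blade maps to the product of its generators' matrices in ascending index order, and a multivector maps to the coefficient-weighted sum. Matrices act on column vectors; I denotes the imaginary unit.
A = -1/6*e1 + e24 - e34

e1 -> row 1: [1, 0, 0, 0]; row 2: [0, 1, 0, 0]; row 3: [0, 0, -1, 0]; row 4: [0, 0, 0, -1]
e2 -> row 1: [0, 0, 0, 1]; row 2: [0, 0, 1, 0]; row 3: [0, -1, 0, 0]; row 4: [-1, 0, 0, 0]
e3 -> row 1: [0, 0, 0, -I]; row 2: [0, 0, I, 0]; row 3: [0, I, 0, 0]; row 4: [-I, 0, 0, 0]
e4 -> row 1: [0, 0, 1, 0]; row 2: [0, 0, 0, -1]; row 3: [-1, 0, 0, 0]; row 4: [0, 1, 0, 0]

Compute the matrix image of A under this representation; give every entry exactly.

Bivector images (products of the table entries): rho(e24) = rho(e2)rho(e4) = row 1: [0, 1, 0, 0]; row 2: [-1, 0, 0, 0]; row 3: [0, 0, 0, 1]; row 4: [0, 0, -1, 0]; rho(e34) = rho(e3)rho(e4) = row 1: [0, -I, 0, 0]; row 2: [-I, 0, 0, 0]; row 3: [0, 0, 0, -I]; row 4: [0, 0, -I, 0].
M = (-1/6)*rho(e1) + (1)*rho(e24) + (-1)*rho(e34), summed entrywise:
Answer: row 1: [-1/6, 1 + I, 0, 0]; row 2: [-1 + I, -1/6, 0, 0]; row 3: [0, 0, 1/6, 1 + I]; row 4: [0, 0, -1 + I, 1/6]


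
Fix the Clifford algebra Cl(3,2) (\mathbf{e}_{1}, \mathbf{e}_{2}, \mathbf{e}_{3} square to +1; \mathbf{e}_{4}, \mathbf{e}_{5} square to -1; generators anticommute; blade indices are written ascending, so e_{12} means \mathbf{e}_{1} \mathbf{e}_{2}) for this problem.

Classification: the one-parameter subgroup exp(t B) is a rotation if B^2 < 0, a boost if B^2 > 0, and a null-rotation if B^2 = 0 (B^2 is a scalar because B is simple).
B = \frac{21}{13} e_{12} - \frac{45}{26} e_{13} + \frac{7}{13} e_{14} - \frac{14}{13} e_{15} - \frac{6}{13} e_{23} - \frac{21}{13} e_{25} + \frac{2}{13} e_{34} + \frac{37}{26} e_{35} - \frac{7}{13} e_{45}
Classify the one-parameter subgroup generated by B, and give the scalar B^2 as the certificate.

B^2 term by term: the squares give (\frac{21}{13})^2*(e_{12})^2 + (-\frac{45}{26})^2*(e_{13})^2 + (\frac{7}{13})^2*(e_{14})^2 + (-\frac{14}{13})^2*(e_{15})^2 + (-\frac{6}{13})^2*(e_{23})^2 + (-\frac{21}{13})^2*(e_{25})^2 + (\frac{2}{13})^2*(e_{34})^2 + (\frac{37}{26})^2*(e_{35})^2 + (-\frac{7}{13})^2*(e_{45})^2 = \frac{441}{169}*(-1) + \frac{2025}{676}*(-1) + \frac{49}{169}*(+1) + \frac{196}{169}*(+1) + \frac{36}{169}*(-1) + \frac{441}{169}*(+1) + \frac{4}{169}*(+1) + \frac{1369}{676}*(+1) + \frac{49}{169}*(-1) = 0 (each basis 2-blade squares to minus the product of its generators' squares); cross terms between blades sharing an index anticommute and cancel; the commuting (index-disjoint) pairs give grade-4 terms 2*c*c'*(blade product), which cancel blade by blade — e_{1234}: \frac{84}{169} - \frac{84}{169} = 0; e_{1235}: \frac{777}{169} - \frac{945}{169} + \frac{168}{169} = 0; e_{1245}: -\frac{294}{169} + \frac{294}{169} = 0; e_{1345}: \frac{315}{169} - \frac{259}{169} - \frac{56}{169} = 0; e_{2345}: \frac{84}{169} - \frac{84}{169} = 0 — confirming B is simple. So B^2 = 0.
Answer: null-rotation, certificate B^2 = 0. No conjugation can change B^2 = 0; the sign gives the class.
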